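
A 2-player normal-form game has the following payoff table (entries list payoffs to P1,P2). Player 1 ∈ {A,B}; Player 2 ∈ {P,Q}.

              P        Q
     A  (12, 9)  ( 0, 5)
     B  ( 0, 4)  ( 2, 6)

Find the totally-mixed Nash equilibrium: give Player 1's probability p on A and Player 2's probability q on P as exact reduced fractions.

p=1/3, q=1/7

P1 indiff ⇒ q·12+(1-q)·0 = q·0+(1-q)·2 ⇒ q(12) = (1-q)(2) ⇒ q = 1/7
P2 indiff ⇒ p·9+(1-p)·4 = p·5+(1-p)·6 ⇒ p(4) = (1-p)(2) ⇒ p = 1/3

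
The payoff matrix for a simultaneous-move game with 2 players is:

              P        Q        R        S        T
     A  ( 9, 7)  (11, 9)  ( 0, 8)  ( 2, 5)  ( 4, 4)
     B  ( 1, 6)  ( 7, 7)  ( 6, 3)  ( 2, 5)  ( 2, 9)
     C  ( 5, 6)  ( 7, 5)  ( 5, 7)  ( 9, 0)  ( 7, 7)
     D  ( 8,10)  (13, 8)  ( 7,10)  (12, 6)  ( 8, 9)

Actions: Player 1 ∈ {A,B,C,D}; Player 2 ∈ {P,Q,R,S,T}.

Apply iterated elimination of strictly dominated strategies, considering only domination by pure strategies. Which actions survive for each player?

Remaining: P1:{A,D} P2:{P,Q,R}

P1 drop B (D beats it: P:8>1 Q:13>7 R:7>6 S:12>2 T:8>2)
P1 drop C (D beats it: P:8>5 Q:13>7 R:7>5 S:12>9 T:8>7)
P2 drop S (P beats it: A:7>5 D:10>6)
P2 drop T (P beats it: A:7>4 D:10>9)
P1→{A,D} P2→{P,Q,R}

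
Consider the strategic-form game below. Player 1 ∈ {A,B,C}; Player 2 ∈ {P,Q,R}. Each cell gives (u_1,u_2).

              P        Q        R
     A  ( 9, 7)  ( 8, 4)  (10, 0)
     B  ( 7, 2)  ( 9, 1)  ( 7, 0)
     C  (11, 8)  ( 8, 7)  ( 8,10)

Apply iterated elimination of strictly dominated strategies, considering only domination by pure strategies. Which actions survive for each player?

P2 drop Q (P beats it: A:7>4 B:2>1 C:8>7)
P1 drop B (A beats it: P:9>7 R:10>7)
P1→{A,C} P2→{P,R}

IESDS → P1:{A,C} P2:{P,R}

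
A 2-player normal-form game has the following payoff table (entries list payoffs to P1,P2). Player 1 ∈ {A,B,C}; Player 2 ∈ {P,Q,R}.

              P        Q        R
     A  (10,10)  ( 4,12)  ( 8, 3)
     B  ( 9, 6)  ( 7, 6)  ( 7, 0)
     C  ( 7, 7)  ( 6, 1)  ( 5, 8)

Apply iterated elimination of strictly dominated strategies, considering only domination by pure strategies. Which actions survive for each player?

Survivors P1:{A,B} P2:{P,Q}

P1 drop C (B beats it: P:9>7 Q:7>6 R:7>5)
P2 drop R (P beats it: A:10>3 B:6>0)
P1→{A,B} P2→{P,Q}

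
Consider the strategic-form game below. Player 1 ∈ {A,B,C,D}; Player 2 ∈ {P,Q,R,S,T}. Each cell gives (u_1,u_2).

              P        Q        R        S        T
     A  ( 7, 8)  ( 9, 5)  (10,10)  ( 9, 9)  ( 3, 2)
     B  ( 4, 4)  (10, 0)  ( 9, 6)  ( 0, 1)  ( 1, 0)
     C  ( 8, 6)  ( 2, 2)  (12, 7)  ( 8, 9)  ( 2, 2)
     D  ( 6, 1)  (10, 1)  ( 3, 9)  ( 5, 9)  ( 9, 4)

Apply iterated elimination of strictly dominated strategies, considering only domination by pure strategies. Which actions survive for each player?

IESDS → P1:{A,C} P2:{R,S}

P2 drop P (R beats it: A:10>8 B:6>4 C:7>6 D:9>1)
P2 drop Q (R beats it: A:10>5 B:6>0 C:7>2 D:9>1)
P1 drop B (A beats it: R:10>9 S:9>0 T:3>1)
P2 drop T (R beats it: A:10>2 C:7>2 D:9>4)
P1 drop D (A beats it: R:10>3 S:9>5)
P1→{A,C} P2→{R,S}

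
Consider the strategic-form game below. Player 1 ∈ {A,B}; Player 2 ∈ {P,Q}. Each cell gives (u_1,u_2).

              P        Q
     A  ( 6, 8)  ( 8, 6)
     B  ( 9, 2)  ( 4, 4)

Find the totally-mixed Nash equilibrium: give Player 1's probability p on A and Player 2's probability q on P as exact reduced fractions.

(p,q) = (1/2, 4/7)

P1 indiff ⇒ q·6+(1-q)·8 = q·9+(1-q)·4 ⇒ q(-3) = (1-q)(-4) ⇒ q = 4/7
P2 indiff ⇒ p·8+(1-p)·2 = p·6+(1-p)·4 ⇒ p(2) = (1-p)(2) ⇒ p = 1/2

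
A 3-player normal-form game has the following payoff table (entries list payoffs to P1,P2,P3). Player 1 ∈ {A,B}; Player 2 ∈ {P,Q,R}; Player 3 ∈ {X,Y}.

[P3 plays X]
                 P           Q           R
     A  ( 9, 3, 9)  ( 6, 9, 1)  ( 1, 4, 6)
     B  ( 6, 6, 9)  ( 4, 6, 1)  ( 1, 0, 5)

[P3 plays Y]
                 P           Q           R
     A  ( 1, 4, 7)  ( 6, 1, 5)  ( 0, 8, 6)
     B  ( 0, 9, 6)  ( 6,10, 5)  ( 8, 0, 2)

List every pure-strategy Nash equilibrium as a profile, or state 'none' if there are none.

(A,P,X): not NE [P2→Q gives 9>3]
(A,P,Y): not NE [P2→R gives 8>4; P3→X gives 9>7]
(A,Q,X): not NE [P3→Y gives 5>1]
(A,Q,Y): not NE [P2→R gives 8>1]
(A,R,X): not NE [P2→Q gives 9>4]
(A,R,Y): not NE [P1→B gives 8>0]
(B,P,X): not NE [P1→A gives 9>6]
(B,P,Y): not NE [P1→A gives 1>0; P2→Q gives 10>9; P3→X gives 9>6]
(B,Q,X): not NE [P1→A gives 6>4; P3→Y gives 5>1]
(B,Q,Y): NE
(B,R,X): not NE [P2→Q gives 6>0]
(B,R,Y): not NE [P2→Q gives 10>0; P3→X gives 5>2]

PSNE = {(B,Q,Y)}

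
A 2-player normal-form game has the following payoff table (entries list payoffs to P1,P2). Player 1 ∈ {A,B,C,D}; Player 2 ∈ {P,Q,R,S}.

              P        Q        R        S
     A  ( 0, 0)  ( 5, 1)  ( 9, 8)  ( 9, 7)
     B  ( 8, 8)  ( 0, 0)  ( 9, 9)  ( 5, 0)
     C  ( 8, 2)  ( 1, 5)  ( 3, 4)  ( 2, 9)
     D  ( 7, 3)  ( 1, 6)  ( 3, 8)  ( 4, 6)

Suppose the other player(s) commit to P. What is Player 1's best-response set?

u_1(A vs P) = 0
u_1(B vs P) = 8
u_1(C vs P) = 8
u_1(D vs P) = 7
max payoff 8 at {B,C}

P1 best: {B,C}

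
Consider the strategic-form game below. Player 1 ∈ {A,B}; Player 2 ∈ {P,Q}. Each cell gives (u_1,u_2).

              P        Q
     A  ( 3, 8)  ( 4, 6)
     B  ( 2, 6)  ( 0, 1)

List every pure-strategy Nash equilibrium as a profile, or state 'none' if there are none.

Nash profiles: (A,P)

(A,P): NE
(A,Q): not NE [P2→P gives 8>6]
(B,P): not NE [P1→A gives 3>2]
(B,Q): not NE [P1→A gives 4>0; P2→P gives 6>1]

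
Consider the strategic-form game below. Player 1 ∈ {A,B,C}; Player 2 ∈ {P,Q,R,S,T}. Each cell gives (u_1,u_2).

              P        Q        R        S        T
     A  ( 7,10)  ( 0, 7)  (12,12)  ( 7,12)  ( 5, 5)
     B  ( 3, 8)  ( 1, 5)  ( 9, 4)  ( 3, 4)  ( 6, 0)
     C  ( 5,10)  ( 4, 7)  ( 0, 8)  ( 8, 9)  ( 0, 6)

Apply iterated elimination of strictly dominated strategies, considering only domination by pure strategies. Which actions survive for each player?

P2 drop Q (P beats it: A:10>7 B:8>5 C:10>7)
P2 drop T (P beats it: A:10>5 B:8>0 C:10>6)
P1 drop B (A beats it: P:7>3 R:12>9 S:7>3)
P1→{A,C} P2→{P,R,S}

Survivors P1:{A,C} P2:{P,R,S}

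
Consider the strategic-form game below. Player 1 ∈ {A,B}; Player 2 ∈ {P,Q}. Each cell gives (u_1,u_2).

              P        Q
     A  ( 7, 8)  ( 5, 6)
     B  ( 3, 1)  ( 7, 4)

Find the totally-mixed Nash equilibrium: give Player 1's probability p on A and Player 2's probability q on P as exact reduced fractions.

P1 mixes 3/5 on A; P2 mixes 1/3 on P

P1 indiff ⇒ q·7+(1-q)·5 = q·3+(1-q)·7 ⇒ q(4) = (1-q)(2) ⇒ q = 1/3
P2 indiff ⇒ p·8+(1-p)·1 = p·6+(1-p)·4 ⇒ p(2) = (1-p)(3) ⇒ p = 3/5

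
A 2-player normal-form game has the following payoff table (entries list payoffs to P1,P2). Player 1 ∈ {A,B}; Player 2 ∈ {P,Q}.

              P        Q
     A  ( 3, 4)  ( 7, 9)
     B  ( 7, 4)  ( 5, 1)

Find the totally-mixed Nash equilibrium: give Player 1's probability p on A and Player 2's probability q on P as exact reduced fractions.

P1 indiff ⇒ q·3+(1-q)·7 = q·7+(1-q)·5 ⇒ q(-4) = (1-q)(-2) ⇒ q = 1/3
P2 indiff ⇒ p·4+(1-p)·4 = p·9+(1-p)·1 ⇒ p(-5) = (1-p)(-3) ⇒ p = 3/8

p=3/8, q=1/3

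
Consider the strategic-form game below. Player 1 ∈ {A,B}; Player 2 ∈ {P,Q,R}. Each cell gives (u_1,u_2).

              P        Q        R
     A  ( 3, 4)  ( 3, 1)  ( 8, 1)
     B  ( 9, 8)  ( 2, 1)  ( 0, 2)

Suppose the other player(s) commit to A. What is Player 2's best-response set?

u_2(P vs A) = 4
u_2(Q vs A) = 1
u_2(R vs A) = 1
max payoff 4 at {P}

BR_2 = {P}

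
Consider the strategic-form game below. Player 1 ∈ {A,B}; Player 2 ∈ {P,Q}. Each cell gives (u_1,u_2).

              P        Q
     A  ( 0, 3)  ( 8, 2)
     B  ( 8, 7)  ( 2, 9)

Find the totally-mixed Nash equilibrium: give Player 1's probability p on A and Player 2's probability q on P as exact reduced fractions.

P1 indiff ⇒ q·0+(1-q)·8 = q·8+(1-q)·2 ⇒ q(-8) = (1-q)(-6) ⇒ q = 3/7
P2 indiff ⇒ p·3+(1-p)·7 = p·2+(1-p)·9 ⇒ p(1) = (1-p)(2) ⇒ p = 2/3

P1 mixes 2/3 on A; P2 mixes 3/7 on P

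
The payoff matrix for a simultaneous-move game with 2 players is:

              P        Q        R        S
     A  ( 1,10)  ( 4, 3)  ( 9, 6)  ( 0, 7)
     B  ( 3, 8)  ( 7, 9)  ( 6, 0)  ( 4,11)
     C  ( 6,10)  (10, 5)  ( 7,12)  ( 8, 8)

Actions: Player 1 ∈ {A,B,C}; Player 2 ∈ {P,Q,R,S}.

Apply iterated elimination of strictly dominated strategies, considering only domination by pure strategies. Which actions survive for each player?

Survivors P1:{A,C} P2:{P,R}

P1 drop B (C beats it: P:6>3 Q:10>7 R:7>6 S:8>4)
P2 drop Q (P beats it: A:10>3 C:10>5)
P2 drop S (P beats it: A:10>7 C:10>8)
P1→{A,C} P2→{P,R}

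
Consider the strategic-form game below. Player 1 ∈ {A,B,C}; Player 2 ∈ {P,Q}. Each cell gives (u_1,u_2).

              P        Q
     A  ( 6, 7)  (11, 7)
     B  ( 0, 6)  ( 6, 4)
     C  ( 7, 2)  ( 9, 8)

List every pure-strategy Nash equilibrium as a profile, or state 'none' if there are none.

(A,P): not NE [P1→C gives 7>6]
(A,Q): NE
(B,P): not NE [P1→C gives 7>0]
(B,Q): not NE [P1→A gives 11>6; P2→P gives 6>4]
(C,P): not NE [P2→Q gives 8>2]
(C,Q): not NE [P1→A gives 11>9]

PSNE = {(A,Q)}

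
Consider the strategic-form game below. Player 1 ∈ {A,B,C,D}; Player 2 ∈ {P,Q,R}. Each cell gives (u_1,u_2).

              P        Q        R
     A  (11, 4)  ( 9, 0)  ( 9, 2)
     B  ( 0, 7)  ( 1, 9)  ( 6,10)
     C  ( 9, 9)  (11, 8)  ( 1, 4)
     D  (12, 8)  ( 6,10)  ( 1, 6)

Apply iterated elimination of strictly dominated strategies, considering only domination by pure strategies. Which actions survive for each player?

Remaining: P1:{A,C,D} P2:{P,Q}

P1 drop B (A beats it: P:11>0 Q:9>1 R:9>6)
P2 drop R (P beats it: A:4>2 C:9>4 D:8>6)
P1→{A,C,D} P2→{P,Q}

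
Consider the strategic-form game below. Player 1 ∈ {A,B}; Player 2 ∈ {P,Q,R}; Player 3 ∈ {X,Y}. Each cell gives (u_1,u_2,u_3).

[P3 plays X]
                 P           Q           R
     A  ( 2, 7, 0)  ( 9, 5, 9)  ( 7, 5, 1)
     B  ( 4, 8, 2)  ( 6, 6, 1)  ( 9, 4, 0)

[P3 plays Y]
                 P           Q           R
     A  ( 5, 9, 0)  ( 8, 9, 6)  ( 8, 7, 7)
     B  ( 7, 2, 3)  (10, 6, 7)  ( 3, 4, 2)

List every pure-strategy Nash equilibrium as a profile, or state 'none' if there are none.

PSNE = {(B,Q,Y)}

(A,P,X): not NE [P1→B gives 4>2]
(A,P,Y): not NE [P1→B gives 7>5]
(A,Q,X): not NE [P2→P gives 7>5]
(A,Q,Y): not NE [P1→B gives 10>8; P3→X gives 9>6]
(A,R,X): not NE [P1→B gives 9>7; P2→P gives 7>5; P3→Y gives 7>1]
(A,R,Y): not NE [P2→Q gives 9>7]
(B,P,X): not NE [P3→Y gives 3>2]
(B,P,Y): not NE [P2→Q gives 6>2]
(B,Q,X): not NE [P1→A gives 9>6; P2→P gives 8>6; P3→Y gives 7>1]
(B,Q,Y): NE
(B,R,X): not NE [P2→P gives 8>4; P3→Y gives 2>0]
(B,R,Y): not NE [P1→A gives 8>3; P2→Q gives 6>4]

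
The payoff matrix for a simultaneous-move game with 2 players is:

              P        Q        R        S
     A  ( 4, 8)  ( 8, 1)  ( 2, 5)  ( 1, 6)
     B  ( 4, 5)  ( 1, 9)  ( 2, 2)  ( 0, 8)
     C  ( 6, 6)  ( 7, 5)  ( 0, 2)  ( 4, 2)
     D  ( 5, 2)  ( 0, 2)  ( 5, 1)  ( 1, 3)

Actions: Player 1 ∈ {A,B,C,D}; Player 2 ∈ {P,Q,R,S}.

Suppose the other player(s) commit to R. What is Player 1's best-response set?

argmax u_1 = {D}

u_1(A vs R) = 2
u_1(B vs R) = 2
u_1(C vs R) = 0
u_1(D vs R) = 5
max payoff 5 at {D}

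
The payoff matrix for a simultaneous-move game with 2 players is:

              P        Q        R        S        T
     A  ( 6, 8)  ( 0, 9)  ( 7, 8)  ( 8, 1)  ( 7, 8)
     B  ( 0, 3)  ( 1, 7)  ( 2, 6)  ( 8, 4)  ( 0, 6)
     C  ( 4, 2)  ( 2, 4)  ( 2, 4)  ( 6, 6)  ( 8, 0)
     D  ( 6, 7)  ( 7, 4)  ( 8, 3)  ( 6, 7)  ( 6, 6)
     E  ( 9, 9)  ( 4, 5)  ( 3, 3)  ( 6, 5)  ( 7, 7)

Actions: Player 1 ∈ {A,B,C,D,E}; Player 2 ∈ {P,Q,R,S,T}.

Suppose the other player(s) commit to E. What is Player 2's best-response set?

u_2(P vs E) = 9
u_2(Q vs E) = 5
u_2(R vs E) = 3
u_2(S vs E) = 5
u_2(T vs E) = 7
max payoff 9 at {P}

P2 best: {P}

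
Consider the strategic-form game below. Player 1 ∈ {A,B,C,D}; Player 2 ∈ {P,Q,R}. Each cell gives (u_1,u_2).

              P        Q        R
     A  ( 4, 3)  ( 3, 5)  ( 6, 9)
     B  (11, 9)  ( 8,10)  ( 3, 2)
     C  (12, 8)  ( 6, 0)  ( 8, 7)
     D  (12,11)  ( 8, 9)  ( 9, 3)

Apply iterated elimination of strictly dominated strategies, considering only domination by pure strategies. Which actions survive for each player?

P1 drop A (C beats it: P:12>4 Q:6>3 R:8>6)
P2 drop R (P beats it: B:9>2 C:8>7 D:11>3)
P1→{B,C,D} P2→{P,Q}

IESDS → P1:{B,C,D} P2:{P,Q}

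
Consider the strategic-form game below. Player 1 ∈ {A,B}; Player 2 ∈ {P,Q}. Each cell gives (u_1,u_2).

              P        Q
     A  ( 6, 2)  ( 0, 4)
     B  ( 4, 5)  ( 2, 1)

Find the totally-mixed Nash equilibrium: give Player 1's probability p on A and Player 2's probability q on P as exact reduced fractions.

p=2/3, q=1/2

P1 indiff ⇒ q·6+(1-q)·0 = q·4+(1-q)·2 ⇒ q(2) = (1-q)(2) ⇒ q = 1/2
P2 indiff ⇒ p·2+(1-p)·5 = p·4+(1-p)·1 ⇒ p(-2) = (1-p)(-4) ⇒ p = 2/3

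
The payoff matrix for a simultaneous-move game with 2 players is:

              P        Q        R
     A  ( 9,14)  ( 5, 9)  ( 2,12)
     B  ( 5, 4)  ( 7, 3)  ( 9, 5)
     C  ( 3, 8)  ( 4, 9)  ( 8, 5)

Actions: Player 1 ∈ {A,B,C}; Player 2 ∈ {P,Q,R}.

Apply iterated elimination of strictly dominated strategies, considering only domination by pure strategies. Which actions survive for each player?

Remaining: P1:{A,B} P2:{P,R}

P1 drop C (B beats it: P:5>3 Q:7>4 R:9>8)
P2 drop Q (P beats it: A:14>9 B:4>3)
P1→{A,B} P2→{P,R}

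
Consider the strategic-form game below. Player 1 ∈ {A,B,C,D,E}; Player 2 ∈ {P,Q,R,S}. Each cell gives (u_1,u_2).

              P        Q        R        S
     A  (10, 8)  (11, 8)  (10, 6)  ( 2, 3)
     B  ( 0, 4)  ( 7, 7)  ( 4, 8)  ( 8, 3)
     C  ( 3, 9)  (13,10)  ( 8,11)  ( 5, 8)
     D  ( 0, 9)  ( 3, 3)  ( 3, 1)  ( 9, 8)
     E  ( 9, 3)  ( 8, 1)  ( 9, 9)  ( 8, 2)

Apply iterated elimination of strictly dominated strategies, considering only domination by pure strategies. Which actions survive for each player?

Survivors P1:{A,C} P2:{P,Q,R}

P2 drop S (P beats it: A:8>3 B:4>3 C:9>8 D:9>8 E:3>2)
P1 drop B (A beats it: P:10>0 Q:11>7 R:10>4)
P1 drop D (A beats it: P:10>0 Q:11>3 R:10>3)
P1 drop E (A beats it: P:10>9 Q:11>8 R:10>9)
P1→{A,C} P2→{P,Q,R}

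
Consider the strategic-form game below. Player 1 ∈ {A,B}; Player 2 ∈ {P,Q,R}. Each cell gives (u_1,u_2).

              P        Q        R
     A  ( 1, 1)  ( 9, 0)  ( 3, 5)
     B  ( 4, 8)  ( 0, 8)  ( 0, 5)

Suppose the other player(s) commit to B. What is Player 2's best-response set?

u_2(P vs B) = 8
u_2(Q vs B) = 8
u_2(R vs B) = 5
max payoff 8 at {P,Q}

BR_2 = {P,Q}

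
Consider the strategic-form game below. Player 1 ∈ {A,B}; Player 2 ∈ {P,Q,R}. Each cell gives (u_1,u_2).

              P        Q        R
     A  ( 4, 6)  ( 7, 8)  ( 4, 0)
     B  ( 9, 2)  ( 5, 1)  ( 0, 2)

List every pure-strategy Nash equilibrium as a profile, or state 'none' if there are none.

PSNE = {(A,Q), (B,P)}

(A,P): not NE [P1→B gives 9>4; P2→Q gives 8>6]
(A,Q): NE
(A,R): not NE [P2→Q gives 8>0]
(B,P): NE
(B,Q): not NE [P1→A gives 7>5; P2→R gives 2>1]
(B,R): not NE [P1→A gives 4>0]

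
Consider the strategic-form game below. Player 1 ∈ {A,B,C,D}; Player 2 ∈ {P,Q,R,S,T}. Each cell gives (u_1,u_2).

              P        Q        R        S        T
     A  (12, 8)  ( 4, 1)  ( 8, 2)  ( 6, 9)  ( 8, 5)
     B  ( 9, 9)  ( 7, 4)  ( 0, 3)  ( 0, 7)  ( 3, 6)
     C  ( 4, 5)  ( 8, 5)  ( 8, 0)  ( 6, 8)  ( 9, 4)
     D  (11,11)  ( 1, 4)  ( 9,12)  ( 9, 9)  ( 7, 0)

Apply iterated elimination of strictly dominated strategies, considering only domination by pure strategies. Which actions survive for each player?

IESDS → P1:{A,D} P2:{P,R,S}

P2 drop Q (S beats it: A:9>1 B:7>4 C:8>5 D:9>4)
P1 drop B (A beats it: P:12>9 R:8>0 S:6>0 T:8>3)
P2 drop T (P beats it: A:8>5 C:5>4 D:11>0)
P1 drop C (D beats it: P:11>4 R:9>8 S:9>6)
P1→{A,D} P2→{P,R,S}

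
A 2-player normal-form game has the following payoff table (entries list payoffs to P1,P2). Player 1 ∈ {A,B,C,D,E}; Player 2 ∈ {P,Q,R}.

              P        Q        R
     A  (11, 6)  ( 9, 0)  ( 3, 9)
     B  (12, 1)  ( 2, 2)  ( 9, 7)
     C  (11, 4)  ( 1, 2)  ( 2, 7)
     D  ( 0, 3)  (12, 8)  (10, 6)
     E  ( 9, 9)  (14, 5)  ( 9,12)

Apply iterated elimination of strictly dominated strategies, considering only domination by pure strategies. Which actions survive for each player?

Survivors P1:{D,E} P2:{Q,R}

P1 drop C (B beats it: P:12>11 Q:2>1 R:9>2)
P2 drop P (R beats it: A:9>6 B:7>1 D:6>3 E:12>9)
P1 drop A (D beats it: Q:12>9 R:10>3)
P1 drop B (D beats it: Q:12>2 R:10>9)
P1→{D,E} P2→{Q,R}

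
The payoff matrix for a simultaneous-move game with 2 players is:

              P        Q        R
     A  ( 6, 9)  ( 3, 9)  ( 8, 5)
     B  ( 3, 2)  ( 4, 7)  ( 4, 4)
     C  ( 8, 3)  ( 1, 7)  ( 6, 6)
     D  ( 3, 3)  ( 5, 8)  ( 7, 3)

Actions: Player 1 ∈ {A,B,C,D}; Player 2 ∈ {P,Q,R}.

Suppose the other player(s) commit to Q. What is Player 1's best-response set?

u_1(A vs Q) = 3
u_1(B vs Q) = 4
u_1(C vs Q) = 1
u_1(D vs Q) = 5
max payoff 5 at {D}

argmax u_1 = {D}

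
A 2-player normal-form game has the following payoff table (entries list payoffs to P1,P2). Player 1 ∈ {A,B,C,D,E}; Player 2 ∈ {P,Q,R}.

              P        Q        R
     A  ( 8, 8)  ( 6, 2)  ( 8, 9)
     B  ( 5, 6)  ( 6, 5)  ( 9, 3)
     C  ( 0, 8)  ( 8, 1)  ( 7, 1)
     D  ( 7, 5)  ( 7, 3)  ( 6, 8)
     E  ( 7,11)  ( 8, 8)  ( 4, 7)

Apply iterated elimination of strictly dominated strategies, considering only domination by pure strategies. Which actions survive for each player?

Remaining: P1:{A,B} P2:{P,R}

P2 drop Q (P beats it: A:8>2 B:6>5 C:8>1 D:5>3 E:11>8)
P1 drop C (A beats it: P:8>0 R:8>7)
P1 drop D (A beats it: P:8>7 R:8>6)
P1 drop E (A beats it: P:8>7 R:8>4)
P1→{A,B} P2→{P,R}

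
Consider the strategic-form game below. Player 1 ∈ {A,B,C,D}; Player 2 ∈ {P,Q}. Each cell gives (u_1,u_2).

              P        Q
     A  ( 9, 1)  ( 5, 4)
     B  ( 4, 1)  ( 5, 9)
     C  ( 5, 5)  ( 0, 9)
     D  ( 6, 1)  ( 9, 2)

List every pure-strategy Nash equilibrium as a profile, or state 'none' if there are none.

Nash profiles: (D,Q)

(A,P): not NE [P2→Q gives 4>1]
(A,Q): not NE [P1→D gives 9>5]
(B,P): not NE [P1→A gives 9>4; P2→Q gives 9>1]
(B,Q): not NE [P1→D gives 9>5]
(C,P): not NE [P1→A gives 9>5; P2→Q gives 9>5]
(C,Q): not NE [P1→D gives 9>0]
(D,P): not NE [P1→A gives 9>6; P2→Q gives 2>1]
(D,Q): NE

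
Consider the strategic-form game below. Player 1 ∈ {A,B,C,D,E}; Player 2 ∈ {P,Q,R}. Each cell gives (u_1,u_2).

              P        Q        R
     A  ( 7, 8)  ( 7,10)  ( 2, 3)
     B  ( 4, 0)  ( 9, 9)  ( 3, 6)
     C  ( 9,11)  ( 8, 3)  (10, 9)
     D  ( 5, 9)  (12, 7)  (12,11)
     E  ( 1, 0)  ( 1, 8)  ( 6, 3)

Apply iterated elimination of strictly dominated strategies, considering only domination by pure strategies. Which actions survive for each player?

Survivors P1:{C,D} P2:{P,R}

P1 drop A (C beats it: P:9>7 Q:8>7 R:10>2)
P1 drop B (D beats it: P:5>4 Q:12>9 R:12>3)
P1 drop E (C beats it: P:9>1 Q:8>1 R:10>6)
P2 drop Q (P beats it: C:11>3 D:9>7)
P1→{C,D} P2→{P,R}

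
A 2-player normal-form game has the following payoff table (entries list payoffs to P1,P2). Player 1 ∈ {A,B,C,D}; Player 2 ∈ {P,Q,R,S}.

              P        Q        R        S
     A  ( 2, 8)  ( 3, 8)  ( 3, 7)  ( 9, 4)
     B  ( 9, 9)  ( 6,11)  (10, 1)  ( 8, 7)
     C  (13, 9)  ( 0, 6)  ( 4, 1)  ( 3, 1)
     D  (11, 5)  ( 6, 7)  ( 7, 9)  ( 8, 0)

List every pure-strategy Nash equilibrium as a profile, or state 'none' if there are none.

NE set: (B,Q), (C,P)

(A,P): not NE [P1→C gives 13>2]
(A,Q): not NE [P1→D gives 6>3]
(A,R): not NE [P1→B gives 10>3; P2→Q gives 8>7]
(A,S): not NE [P2→Q gives 8>4]
(B,P): not NE [P1→C gives 13>9; P2→Q gives 11>9]
(B,Q): NE
(B,R): not NE [P2→Q gives 11>1]
(B,S): not NE [P1→A gives 9>8; P2→Q gives 11>7]
(C,P): NE
(C,Q): not NE [P1→D gives 6>0; P2→P gives 9>6]
(C,R): not NE [P1→B gives 10>4; P2→P gives 9>1]
(C,S): not NE [P1→A gives 9>3; P2→P gives 9>1]
(D,P): not NE [P1→C gives 13>11; P2→R gives 9>5]
(D,Q): not NE [P2→R gives 9>7]
(D,R): not NE [P1→B gives 10>7]
(D,S): not NE [P1→A gives 9>8; P2→R gives 9>0]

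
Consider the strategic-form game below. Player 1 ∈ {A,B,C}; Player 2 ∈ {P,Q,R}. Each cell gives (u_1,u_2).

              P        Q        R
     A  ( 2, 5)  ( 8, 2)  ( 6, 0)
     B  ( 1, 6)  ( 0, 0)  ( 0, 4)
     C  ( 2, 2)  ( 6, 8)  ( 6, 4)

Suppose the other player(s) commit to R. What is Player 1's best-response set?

P1 best: {A,C}

u_1(A vs R) = 6
u_1(B vs R) = 0
u_1(C vs R) = 6
max payoff 6 at {A,C}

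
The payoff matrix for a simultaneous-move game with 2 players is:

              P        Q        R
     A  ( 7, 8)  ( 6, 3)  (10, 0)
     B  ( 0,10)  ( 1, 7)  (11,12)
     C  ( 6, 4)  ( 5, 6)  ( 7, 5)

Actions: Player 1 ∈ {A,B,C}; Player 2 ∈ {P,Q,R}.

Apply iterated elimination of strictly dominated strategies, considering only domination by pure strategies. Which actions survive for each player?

IESDS → P1:{A,B} P2:{P,R}

P1 drop C (A beats it: P:7>6 Q:6>5 R:10>7)
P2 drop Q (P beats it: A:8>3 B:10>7)
P1→{A,B} P2→{P,R}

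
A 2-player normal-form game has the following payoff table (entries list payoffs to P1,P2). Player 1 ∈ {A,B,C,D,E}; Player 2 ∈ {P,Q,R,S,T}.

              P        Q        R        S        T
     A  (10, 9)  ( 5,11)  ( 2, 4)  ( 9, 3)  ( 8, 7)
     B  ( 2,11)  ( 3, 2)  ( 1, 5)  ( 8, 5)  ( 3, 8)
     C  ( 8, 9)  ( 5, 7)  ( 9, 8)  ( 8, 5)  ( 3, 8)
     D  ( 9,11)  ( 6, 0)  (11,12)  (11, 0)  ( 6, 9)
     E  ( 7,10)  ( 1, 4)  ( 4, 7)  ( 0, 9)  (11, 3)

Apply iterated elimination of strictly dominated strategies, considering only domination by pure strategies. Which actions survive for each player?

Survivors P1:{A,D} P2:{P,Q,R}

P1 drop B (A beats it: P:10>2 Q:5>3 R:2>1 S:9>8 T:8>3)
P1 drop C (D beats it: P:9>8 Q:6>5 R:11>9 S:11>8 T:6>3)
P2 drop S (P beats it: A:9>3 D:11>0 E:10>9)
P2 drop T (P beats it: A:9>7 D:11>9 E:10>3)
P1 drop E (D beats it: P:9>7 Q:6>1 R:11>4)
P1→{A,D} P2→{P,Q,R}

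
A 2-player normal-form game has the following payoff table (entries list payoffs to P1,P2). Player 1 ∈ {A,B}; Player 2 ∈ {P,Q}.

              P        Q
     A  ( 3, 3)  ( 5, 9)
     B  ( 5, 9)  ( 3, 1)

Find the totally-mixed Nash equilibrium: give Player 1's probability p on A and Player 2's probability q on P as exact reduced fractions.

p=4/7, q=1/2

P1 indiff ⇒ q·3+(1-q)·5 = q·5+(1-q)·3 ⇒ q(-2) = (1-q)(-2) ⇒ q = 1/2
P2 indiff ⇒ p·3+(1-p)·9 = p·9+(1-p)·1 ⇒ p(-6) = (1-p)(-8) ⇒ p = 4/7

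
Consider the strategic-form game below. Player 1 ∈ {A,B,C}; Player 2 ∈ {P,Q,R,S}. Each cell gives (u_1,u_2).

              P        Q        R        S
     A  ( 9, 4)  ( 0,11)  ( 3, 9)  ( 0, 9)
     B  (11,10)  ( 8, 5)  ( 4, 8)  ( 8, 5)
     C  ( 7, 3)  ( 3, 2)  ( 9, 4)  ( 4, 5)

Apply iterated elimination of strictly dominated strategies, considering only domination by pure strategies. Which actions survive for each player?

IESDS → P1:{B,C} P2:{P,R,S}

P1 drop A (B beats it: P:11>9 Q:8>0 R:4>3 S:8>0)
P2 drop Q (P beats it: B:10>5 C:3>2)
P1→{B,C} P2→{P,R,S}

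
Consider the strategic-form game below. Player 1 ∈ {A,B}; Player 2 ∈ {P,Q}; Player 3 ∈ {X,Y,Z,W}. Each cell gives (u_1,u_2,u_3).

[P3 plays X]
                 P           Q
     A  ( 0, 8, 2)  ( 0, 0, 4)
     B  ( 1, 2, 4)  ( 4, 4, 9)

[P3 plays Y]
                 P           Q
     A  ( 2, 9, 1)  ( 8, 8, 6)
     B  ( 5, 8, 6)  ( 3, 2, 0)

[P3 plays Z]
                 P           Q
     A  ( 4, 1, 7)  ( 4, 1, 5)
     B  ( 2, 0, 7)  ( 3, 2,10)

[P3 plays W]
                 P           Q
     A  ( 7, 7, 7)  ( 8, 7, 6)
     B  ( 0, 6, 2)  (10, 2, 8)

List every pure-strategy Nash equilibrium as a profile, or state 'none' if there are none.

(A,P,X): not NE [P1→B gives 1>0; P3→W gives 7>2]
(A,P,Y): not NE [P1→B gives 5>2; P3→W gives 7>1]
(A,P,Z): NE
(A,P,W): NE
(A,Q,X): not NE [P1→B gives 4>0; P2→P gives 8>0; P3→W gives 6>4]
(A,Q,Y): not NE [P2→P gives 9>8]
(A,Q,Z): not NE [P3→W gives 6>5]
(A,Q,W): not NE [P1→B gives 10>8]
(B,P,X): not NE [P2→Q gives 4>2; P3→Z gives 7>4]
(B,P,Y): not NE [P3→Z gives 7>6]
(B,P,Z): not NE [P1→A gives 4>2; P2→Q gives 2>0]
(B,P,W): not NE [P1→A gives 7>0; P3→Z gives 7>2]
(B,Q,X): not NE [P3→Z gives 10>9]
(B,Q,Y): not NE [P1→A gives 8>3; P2→P gives 8>2; P3→Z gives 10>0]
(B,Q,Z): not NE [P1→A gives 4>3]
(B,Q,W): not NE [P2→P gives 6>2; P3→Z gives 10>8]

Nash profiles: (A,P,Z), (A,P,W)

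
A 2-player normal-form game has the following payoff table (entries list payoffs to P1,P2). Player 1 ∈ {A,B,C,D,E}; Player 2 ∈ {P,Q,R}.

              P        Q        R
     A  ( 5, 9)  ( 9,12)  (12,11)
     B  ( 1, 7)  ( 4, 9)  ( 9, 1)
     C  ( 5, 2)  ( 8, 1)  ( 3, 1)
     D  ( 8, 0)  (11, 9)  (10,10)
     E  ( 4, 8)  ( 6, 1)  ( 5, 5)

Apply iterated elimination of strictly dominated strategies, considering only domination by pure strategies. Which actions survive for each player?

IESDS → P1:{A,D} P2:{Q,R}

P1 drop B (A beats it: P:5>1 Q:9>4 R:12>9)
P1 drop C (D beats it: P:8>5 Q:11>8 R:10>3)
P1 drop E (A beats it: P:5>4 Q:9>6 R:12>5)
P2 drop P (Q beats it: A:12>9 D:9>0)
P1→{A,D} P2→{Q,R}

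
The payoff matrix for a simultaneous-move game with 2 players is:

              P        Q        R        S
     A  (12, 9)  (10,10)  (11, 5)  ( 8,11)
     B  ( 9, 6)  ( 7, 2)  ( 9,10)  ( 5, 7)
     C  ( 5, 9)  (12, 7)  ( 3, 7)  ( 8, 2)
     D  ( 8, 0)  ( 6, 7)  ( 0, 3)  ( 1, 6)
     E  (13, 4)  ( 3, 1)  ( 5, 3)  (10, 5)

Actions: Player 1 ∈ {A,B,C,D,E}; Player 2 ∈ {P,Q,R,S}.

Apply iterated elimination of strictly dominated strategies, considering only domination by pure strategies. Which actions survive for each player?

Remaining: P1:{A,C,E} P2:{P,Q,S}

P1 drop B (A beats it: P:12>9 Q:10>7 R:11>9 S:8>5)
P1 drop D (A beats it: P:12>8 Q:10>6 R:11>0 S:8>1)
P2 drop R (P beats it: A:9>5 C:9>7 E:4>3)
P1→{A,C,E} P2→{P,Q,S}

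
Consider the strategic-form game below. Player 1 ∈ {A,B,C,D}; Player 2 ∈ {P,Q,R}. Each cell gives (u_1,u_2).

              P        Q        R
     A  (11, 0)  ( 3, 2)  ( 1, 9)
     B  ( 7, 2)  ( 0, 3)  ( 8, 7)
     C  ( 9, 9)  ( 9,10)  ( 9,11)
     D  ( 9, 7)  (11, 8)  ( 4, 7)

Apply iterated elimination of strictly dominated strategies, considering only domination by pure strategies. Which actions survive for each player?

P1 drop B (C beats it: P:9>7 Q:9>0 R:9>8)
P2 drop P (Q beats it: A:2>0 C:10>9 D:8>7)
P1 drop A (C beats it: Q:9>3 R:9>1)
P1→{C,D} P2→{Q,R}

IESDS → P1:{C,D} P2:{Q,R}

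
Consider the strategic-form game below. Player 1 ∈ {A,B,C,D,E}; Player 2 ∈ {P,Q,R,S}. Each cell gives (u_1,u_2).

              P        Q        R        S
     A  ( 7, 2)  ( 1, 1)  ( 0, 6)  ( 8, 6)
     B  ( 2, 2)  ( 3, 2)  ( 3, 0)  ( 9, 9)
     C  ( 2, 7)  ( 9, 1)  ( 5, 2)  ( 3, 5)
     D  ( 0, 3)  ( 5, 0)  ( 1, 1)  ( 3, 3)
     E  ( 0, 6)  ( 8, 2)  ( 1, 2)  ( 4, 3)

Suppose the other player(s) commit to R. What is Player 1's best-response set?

u_1(A vs R) = 0
u_1(B vs R) = 3
u_1(C vs R) = 5
u_1(D vs R) = 1
u_1(E vs R) = 1
max payoff 5 at {C}

BR_1 = {C}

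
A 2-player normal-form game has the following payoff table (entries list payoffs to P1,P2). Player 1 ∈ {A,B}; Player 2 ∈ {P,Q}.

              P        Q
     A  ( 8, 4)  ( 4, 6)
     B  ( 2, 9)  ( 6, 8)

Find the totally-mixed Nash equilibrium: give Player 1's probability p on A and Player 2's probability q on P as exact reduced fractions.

P1 indiff ⇒ q·8+(1-q)·4 = q·2+(1-q)·6 ⇒ q(6) = (1-q)(2) ⇒ q = 1/4
P2 indiff ⇒ p·4+(1-p)·9 = p·6+(1-p)·8 ⇒ p(-2) = (1-p)(-1) ⇒ p = 1/3

(p,q) = (1/3, 1/4)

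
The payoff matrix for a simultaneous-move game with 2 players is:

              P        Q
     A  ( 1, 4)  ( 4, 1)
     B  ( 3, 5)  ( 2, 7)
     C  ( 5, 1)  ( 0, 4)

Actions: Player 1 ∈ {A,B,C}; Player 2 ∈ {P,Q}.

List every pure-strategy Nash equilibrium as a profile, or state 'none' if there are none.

No pure NE.

(A,P): not NE [P1→C gives 5>1]
(A,Q): not NE [P2→P gives 4>1]
(B,P): not NE [P1→C gives 5>3; P2→Q gives 7>5]
(B,Q): not NE [P1→A gives 4>2]
(C,P): not NE [P2→Q gives 4>1]
(C,Q): not NE [P1→A gives 4>0]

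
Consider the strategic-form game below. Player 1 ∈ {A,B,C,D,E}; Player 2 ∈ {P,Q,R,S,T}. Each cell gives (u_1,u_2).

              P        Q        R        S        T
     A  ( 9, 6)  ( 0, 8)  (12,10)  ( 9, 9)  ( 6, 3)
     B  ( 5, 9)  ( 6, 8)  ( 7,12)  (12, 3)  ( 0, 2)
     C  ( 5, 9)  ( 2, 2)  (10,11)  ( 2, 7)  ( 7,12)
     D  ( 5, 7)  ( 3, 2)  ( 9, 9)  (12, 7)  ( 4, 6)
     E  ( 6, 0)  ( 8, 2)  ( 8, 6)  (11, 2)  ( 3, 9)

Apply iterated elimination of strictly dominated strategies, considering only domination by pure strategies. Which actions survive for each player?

Survivors P1:{A,C} P2:{R,T}

P2 drop P (R beats it: A:10>6 B:12>9 C:11>9 D:9>7 E:6>0)
P2 drop Q (R beats it: A:10>8 B:12>8 C:11>2 D:9>2 E:6>2)
P1 drop E (D beats it: R:9>8 S:12>11 T:4>3)
P2 drop S (R beats it: A:10>9 B:12>3 C:11>7 D:9>7)
P1 drop B (A beats it: R:12>7 T:6>0)
P1 drop D (A beats it: R:12>9 T:6>4)
P1→{A,C} P2→{R,T}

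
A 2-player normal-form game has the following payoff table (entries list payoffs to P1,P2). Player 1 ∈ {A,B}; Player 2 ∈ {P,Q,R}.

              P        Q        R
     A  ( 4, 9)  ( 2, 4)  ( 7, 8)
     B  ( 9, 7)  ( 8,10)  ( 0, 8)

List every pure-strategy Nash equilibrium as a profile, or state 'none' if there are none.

PSNE = {(B,Q)}

(A,P): not NE [P1→B gives 9>4]
(A,Q): not NE [P1→B gives 8>2; P2→P gives 9>4]
(A,R): not NE [P2→P gives 9>8]
(B,P): not NE [P2→Q gives 10>7]
(B,Q): NE
(B,R): not NE [P1→A gives 7>0; P2→Q gives 10>8]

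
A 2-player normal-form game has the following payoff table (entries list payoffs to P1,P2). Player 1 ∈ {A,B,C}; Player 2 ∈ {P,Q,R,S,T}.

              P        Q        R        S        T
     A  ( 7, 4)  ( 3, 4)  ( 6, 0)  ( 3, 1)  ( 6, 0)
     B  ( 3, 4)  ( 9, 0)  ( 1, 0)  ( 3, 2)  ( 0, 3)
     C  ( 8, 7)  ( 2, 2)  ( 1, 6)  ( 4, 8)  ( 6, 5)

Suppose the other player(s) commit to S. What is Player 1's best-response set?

P1 best: {C}

u_1(A vs S) = 3
u_1(B vs S) = 3
u_1(C vs S) = 4
max payoff 4 at {C}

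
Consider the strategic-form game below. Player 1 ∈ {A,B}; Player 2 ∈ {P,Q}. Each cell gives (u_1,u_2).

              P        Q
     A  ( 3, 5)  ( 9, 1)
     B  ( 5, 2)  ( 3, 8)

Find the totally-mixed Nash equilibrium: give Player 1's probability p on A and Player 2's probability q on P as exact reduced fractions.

P1 indiff ⇒ q·3+(1-q)·9 = q·5+(1-q)·3 ⇒ q(-2) = (1-q)(-6) ⇒ q = 3/4
P2 indiff ⇒ p·5+(1-p)·2 = p·1+(1-p)·8 ⇒ p(4) = (1-p)(6) ⇒ p = 3/5

p=3/5, q=3/4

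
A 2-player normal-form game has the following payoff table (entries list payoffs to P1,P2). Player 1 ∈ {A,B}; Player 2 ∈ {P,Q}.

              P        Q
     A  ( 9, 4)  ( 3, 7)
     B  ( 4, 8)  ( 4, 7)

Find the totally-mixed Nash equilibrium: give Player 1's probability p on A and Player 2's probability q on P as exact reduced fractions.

P1 mixes 1/4 on A; P2 mixes 1/6 on P

P1 indiff ⇒ q·9+(1-q)·3 = q·4+(1-q)·4 ⇒ q(5) = (1-q)(1) ⇒ q = 1/6
P2 indiff ⇒ p·4+(1-p)·8 = p·7+(1-p)·7 ⇒ p(-3) = (1-p)(-1) ⇒ p = 1/4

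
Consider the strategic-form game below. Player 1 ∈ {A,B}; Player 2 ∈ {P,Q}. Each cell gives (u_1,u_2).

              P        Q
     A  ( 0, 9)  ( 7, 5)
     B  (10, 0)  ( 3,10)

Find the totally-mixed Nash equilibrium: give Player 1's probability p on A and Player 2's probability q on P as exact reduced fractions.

(p,q) = (5/7, 2/7)

P1 indiff ⇒ q·0+(1-q)·7 = q·10+(1-q)·3 ⇒ q(-10) = (1-q)(-4) ⇒ q = 2/7
P2 indiff ⇒ p·9+(1-p)·0 = p·5+(1-p)·10 ⇒ p(4) = (1-p)(10) ⇒ p = 5/7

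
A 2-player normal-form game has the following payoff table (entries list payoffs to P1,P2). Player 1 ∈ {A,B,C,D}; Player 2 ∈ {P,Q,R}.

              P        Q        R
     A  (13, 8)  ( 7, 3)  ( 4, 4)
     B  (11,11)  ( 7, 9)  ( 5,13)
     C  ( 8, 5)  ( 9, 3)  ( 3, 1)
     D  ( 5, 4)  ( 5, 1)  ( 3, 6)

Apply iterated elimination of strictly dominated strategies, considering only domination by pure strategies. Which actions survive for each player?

P1 drop D (A beats it: P:13>5 Q:7>5 R:4>3)
P2 drop Q (P beats it: A:8>3 B:11>9 C:5>3)
P1 drop C (A beats it: P:13>8 R:4>3)
P1→{A,B} P2→{P,R}

Survivors P1:{A,B} P2:{P,R}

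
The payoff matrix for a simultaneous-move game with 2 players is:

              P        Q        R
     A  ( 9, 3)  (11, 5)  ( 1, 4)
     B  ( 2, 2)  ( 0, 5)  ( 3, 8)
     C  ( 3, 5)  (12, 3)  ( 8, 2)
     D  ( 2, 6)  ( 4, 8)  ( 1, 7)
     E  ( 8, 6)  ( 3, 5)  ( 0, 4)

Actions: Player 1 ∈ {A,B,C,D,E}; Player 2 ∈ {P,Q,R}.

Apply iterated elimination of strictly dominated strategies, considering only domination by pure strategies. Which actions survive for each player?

Remaining: P1:{A,C} P2:{P,Q}

P1 drop B (C beats it: P:3>2 Q:12>0 R:8>3)
P1 drop D (C beats it: P:3>2 Q:12>4 R:8>1)
P1 drop E (A beats it: P:9>8 Q:11>3 R:1>0)
P2 drop R (Q beats it: A:5>4 C:3>2)
P1→{A,C} P2→{P,Q}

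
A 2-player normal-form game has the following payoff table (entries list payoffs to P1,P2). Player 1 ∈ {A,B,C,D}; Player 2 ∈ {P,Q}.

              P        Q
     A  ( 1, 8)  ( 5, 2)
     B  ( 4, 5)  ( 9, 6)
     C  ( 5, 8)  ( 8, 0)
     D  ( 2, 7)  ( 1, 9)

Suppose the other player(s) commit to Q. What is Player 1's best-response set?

P1 best: {B}

u_1(A vs Q) = 5
u_1(B vs Q) = 9
u_1(C vs Q) = 8
u_1(D vs Q) = 1
max payoff 9 at {B}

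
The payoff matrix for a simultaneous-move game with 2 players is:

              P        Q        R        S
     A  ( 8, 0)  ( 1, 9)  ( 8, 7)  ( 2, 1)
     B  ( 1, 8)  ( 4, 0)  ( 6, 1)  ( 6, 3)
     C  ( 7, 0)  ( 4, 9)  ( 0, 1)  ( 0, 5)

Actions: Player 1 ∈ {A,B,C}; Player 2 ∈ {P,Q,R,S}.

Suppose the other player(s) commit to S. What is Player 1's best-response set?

BR_1 = {B}

u_1(A vs S) = 2
u_1(B vs S) = 6
u_1(C vs S) = 0
max payoff 6 at {B}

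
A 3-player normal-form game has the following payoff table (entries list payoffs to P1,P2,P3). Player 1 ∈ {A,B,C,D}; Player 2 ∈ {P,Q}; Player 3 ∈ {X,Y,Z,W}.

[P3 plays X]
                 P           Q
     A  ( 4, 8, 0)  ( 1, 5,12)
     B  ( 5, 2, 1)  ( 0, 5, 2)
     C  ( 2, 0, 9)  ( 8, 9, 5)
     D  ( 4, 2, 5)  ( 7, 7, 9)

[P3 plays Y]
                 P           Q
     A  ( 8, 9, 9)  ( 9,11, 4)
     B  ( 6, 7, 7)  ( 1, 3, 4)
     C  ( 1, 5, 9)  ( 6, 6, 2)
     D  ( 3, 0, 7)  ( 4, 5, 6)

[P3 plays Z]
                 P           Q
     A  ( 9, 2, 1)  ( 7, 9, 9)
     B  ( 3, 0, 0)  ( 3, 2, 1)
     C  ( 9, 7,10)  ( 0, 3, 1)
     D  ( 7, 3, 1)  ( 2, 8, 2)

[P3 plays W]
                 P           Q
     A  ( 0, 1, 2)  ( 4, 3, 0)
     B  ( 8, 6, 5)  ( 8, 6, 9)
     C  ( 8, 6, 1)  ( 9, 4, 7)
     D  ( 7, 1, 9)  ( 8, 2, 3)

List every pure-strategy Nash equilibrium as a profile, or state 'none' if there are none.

(A,P,X): not NE [P1→B gives 5>4; P3→Y gives 9>0]
(A,P,Y): not NE [P2→Q gives 11>9]
(A,P,Z): not NE [P2→Q gives 9>2; P3→Y gives 9>1]
(A,P,W): not NE [P1→C gives 8>0; P2→Q gives 3>1; P3→Y gives 9>2]
(A,Q,X): not NE [P1→C gives 8>1; P2→P gives 8>5]
(A,Q,Y): not NE [P3→X gives 12>4]
(A,Q,Z): not NE [P3→X gives 12>9]
(A,Q,W): not NE [P1→C gives 9>4; P3→X gives 12>0]
(B,P,X): not NE [P2→Q gives 5>2; P3→Y gives 7>1]
(B,P,Y): not NE [P1→A gives 8>6]
(B,P,Z): not NE [P1→C gives 9>3; P2→Q gives 2>0; P3→Y gives 7>0]
(B,P,W): not NE [P3→Y gives 7>5]
(B,Q,X): not NE [P1→C gives 8>0; P3→W gives 9>2]
(B,Q,Y): not NE [P1→A gives 9>1; P2→P gives 7>3; P3→W gives 9>4]
(B,Q,Z): not NE [P1→A gives 7>3; P3→W gives 9>1]
(B,Q,W): not NE [P1→C gives 9>8]
(C,P,X): not NE [P1→B gives 5>2; P2→Q gives 9>0; P3→Z gives 10>9]
(C,P,Y): not NE [P1→A gives 8>1; P2→Q gives 6>5; P3→Z gives 10>9]
(C,P,Z): NE
(C,P,W): not NE [P3→Z gives 10>1]
(C,Q,X): not NE [P3→W gives 7>5]
(C,Q,Y): not NE [P1→A gives 9>6; P3→W gives 7>2]
(C,Q,Z): not NE [P1→A gives 7>0; P2→P gives 7>3; P3→W gives 7>1]
(C,Q,W): not NE [P2→P gives 6>4]
(D,P,X): not NE [P1→B gives 5>4; P2→Q gives 7>2; P3→W gives 9>5]
(D,P,Y): not NE [P1→A gives 8>3; P2→Q gives 5>0; P3→W gives 9>7]
(D,P,Z): not NE [P1→C gives 9>7; P2→Q gives 8>3; P3→W gives 9>1]
(D,P,W): not NE [P1→C gives 8>7; P2→Q gives 2>1]
(D,Q,X): not NE [P1→C gives 8>7]
(D,Q,Y): not NE [P1→A gives 9>4; P3→X gives 9>6]
(D,Q,Z): not NE [P1→A gives 7>2; P3→X gives 9>2]
(D,Q,W): not NE [P1→C gives 9>8; P3→X gives 9>3]

PSNE = {(C,P,Z)}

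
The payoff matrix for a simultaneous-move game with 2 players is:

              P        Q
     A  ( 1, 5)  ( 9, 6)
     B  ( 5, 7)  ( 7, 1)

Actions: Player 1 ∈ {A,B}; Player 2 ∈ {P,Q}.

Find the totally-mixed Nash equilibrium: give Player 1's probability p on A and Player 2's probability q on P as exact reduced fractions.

P1 mixes 6/7 on A; P2 mixes 1/3 on P

P1 indiff ⇒ q·1+(1-q)·9 = q·5+(1-q)·7 ⇒ q(-4) = (1-q)(-2) ⇒ q = 1/3
P2 indiff ⇒ p·5+(1-p)·7 = p·6+(1-p)·1 ⇒ p(-1) = (1-p)(-6) ⇒ p = 6/7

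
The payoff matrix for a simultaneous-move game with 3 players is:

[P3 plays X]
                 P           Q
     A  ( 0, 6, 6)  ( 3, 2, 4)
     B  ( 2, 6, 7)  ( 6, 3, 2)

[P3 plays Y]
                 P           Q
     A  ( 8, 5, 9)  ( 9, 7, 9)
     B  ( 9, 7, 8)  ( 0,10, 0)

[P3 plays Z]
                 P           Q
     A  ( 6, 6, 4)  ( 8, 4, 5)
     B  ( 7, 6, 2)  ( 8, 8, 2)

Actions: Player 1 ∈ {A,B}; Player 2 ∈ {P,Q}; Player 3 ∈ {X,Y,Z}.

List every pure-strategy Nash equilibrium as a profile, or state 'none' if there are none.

NE set: (A,Q,Y), (B,Q,Z)

(A,P,X): not NE [P1→B gives 2>0; P3→Y gives 9>6]
(A,P,Y): not NE [P1→B gives 9>8; P2→Q gives 7>5]
(A,P,Z): not NE [P1→B gives 7>6; P3→Y gives 9>4]
(A,Q,X): not NE [P1→B gives 6>3; P2→P gives 6>2; P3→Y gives 9>4]
(A,Q,Y): NE
(A,Q,Z): not NE [P2→P gives 6>4; P3→Y gives 9>5]
(B,P,X): not NE [P3→Y gives 8>7]
(B,P,Y): not NE [P2→Q gives 10>7]
(B,P,Z): not NE [P2→Q gives 8>6; P3→Y gives 8>2]
(B,Q,X): not NE [P2→P gives 6>3]
(B,Q,Y): not NE [P1→A gives 9>0; P3→Z gives 2>0]
(B,Q,Z): NE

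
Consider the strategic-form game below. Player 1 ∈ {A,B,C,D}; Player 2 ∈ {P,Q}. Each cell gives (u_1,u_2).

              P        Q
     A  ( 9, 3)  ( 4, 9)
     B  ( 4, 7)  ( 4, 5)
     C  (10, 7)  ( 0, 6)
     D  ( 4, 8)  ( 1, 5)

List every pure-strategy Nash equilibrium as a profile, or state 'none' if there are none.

Nash profiles: (A,Q), (C,P)

(A,P): not NE [P1→C gives 10>9; P2→Q gives 9>3]
(A,Q): NE
(B,P): not NE [P1→C gives 10>4]
(B,Q): not NE [P2→P gives 7>5]
(C,P): NE
(C,Q): not NE [P1→B gives 4>0; P2→P gives 7>6]
(D,P): not NE [P1→C gives 10>4]
(D,Q): not NE [P1→B gives 4>1; P2→P gives 8>5]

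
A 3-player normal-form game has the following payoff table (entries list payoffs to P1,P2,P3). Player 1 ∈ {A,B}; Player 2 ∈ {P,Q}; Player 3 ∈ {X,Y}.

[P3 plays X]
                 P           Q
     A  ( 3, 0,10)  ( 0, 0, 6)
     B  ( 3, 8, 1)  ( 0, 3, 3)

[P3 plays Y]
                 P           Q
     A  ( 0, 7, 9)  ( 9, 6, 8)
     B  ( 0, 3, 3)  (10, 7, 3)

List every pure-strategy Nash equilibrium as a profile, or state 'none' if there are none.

NE set: (A,P,X), (B,Q,Y)

(A,P,X): NE
(A,P,Y): not NE [P3→X gives 10>9]
(A,Q,X): not NE [P3→Y gives 8>6]
(A,Q,Y): not NE [P1→B gives 10>9; P2→P gives 7>6]
(B,P,X): not NE [P3→Y gives 3>1]
(B,P,Y): not NE [P2→Q gives 7>3]
(B,Q,X): not NE [P2→P gives 8>3]
(B,Q,Y): NE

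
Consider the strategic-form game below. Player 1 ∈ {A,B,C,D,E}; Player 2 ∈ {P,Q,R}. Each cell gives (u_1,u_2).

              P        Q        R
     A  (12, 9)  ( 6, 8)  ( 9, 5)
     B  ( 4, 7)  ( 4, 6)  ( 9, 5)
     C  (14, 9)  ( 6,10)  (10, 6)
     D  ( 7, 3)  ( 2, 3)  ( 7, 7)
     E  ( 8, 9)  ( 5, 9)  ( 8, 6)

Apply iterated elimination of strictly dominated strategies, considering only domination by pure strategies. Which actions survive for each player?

Survivors P1:{A,C} P2:{P,Q}

P1 drop B (C beats it: P:14>4 Q:6>4 R:10>9)
P1 drop D (A beats it: P:12>7 Q:6>2 R:9>7)
P1 drop E (A beats it: P:12>8 Q:6>5 R:9>8)
P2 drop R (P beats it: A:9>5 C:9>6)
P1→{A,C} P2→{P,Q}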